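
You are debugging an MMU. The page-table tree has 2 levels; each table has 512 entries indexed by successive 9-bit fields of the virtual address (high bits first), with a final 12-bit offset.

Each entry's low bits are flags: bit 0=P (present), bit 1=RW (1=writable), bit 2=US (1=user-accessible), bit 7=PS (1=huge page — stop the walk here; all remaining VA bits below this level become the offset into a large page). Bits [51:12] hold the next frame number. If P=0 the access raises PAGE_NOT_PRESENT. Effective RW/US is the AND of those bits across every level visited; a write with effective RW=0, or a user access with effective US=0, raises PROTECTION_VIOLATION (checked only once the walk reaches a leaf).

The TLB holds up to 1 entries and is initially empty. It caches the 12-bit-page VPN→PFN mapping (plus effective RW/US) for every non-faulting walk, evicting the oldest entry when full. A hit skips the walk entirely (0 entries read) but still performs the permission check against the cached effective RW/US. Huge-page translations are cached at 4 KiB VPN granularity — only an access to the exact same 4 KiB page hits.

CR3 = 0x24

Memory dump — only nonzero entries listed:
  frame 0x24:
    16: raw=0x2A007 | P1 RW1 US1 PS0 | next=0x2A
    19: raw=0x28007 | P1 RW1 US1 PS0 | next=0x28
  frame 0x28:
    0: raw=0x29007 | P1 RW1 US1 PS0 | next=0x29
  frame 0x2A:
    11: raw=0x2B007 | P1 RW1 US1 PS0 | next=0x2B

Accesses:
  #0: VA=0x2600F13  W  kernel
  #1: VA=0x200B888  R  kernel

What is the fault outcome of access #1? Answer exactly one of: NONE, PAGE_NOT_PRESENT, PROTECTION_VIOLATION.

Walk each access:
#0 VA=0x2600F13 (w,kernel):
  lvl0: tbl 0x24, slot 19 ⇒ 0x28007 (P1/RW1/US1/PS0)
  lvl1: tbl 0x28, slot 0 ⇒ 0x29007 (P1/RW1/US1/PS0)
  → PA=0x29F13  (2 entries read)
#1 VA=0x200B888 (r,kernel):
  lvl0: tbl 0x24, slot 16 ⇒ 0x2A007 (P1/RW1/US1/PS0)
  lvl1: tbl 0x2A, slot 11 ⇒ 0x2B007 (P1/RW1/US1/PS0)
  → PA=0x2B888  (2 entries read)

Access #1 fault: NONE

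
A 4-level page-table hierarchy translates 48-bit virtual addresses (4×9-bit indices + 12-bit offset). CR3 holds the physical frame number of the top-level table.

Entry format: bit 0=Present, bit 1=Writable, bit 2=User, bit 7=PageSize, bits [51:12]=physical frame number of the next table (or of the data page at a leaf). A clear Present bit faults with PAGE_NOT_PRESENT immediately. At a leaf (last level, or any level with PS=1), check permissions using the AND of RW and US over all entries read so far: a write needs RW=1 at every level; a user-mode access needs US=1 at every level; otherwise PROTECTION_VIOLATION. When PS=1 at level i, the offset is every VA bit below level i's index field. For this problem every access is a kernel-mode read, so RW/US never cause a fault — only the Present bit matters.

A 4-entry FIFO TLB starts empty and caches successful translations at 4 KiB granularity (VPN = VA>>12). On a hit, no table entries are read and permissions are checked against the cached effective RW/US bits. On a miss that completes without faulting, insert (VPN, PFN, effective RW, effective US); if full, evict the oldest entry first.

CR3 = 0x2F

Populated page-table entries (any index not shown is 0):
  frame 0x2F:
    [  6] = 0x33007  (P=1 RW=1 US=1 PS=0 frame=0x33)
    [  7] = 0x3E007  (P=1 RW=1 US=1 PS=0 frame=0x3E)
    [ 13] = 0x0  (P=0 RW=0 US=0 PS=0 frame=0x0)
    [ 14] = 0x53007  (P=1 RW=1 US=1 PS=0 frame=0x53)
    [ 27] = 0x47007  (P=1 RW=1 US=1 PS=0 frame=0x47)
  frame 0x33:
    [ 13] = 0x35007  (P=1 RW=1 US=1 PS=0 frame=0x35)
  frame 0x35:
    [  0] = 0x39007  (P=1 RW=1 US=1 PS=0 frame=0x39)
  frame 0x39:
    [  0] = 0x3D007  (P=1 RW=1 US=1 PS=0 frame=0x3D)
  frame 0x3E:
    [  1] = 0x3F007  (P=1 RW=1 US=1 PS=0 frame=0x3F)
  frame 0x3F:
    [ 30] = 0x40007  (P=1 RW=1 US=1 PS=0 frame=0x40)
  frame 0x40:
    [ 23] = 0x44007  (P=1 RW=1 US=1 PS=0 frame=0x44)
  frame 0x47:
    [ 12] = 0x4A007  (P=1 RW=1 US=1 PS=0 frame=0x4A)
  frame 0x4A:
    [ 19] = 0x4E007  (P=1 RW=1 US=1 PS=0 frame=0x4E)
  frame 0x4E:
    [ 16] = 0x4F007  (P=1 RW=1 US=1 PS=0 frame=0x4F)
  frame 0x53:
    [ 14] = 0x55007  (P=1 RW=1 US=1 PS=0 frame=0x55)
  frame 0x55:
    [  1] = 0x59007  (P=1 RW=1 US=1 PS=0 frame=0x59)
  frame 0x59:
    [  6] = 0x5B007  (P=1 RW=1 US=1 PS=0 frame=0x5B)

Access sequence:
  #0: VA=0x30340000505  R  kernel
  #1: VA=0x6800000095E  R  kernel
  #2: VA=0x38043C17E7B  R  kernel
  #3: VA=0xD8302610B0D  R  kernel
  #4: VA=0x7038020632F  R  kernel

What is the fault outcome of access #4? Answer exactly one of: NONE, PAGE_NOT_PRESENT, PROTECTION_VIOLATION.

Per-access translation:
#0 VA=0x30340000505 (r,kernel):
  L0: frame=0x2F idx=6 entry=0x33007 [P=1 RW=1 US=1 PS=0]
  L1: frame=0x33 idx=13 entry=0x35007 [P=1 RW=1 US=1 PS=0]
  L2: frame=0x35 idx=0 entry=0x39007 [P=1 RW=1 US=1 PS=0]
  L3: frame=0x39 idx=0 entry=0x3D007 [P=1 RW=1 US=1 PS=0]
  ✓ 0x3D505  — 4 lookups
#1 VA=0x6800000095E (r,kernel):
  L0: frame=0x2F idx=13 entry=0x0 [P=0 RW=0 US=0 PS=0]
  ✗ PAGE_NOT_PRESENT  [1 reads]
#2 VA=0x38043C17E7B (r,kernel):
  L0: frame=0x2F idx=7 entry=0x3E007 [P=1 RW=1 US=1 PS=0]
  L1: frame=0x3E idx=1 entry=0x3F007 [P=1 RW=1 US=1 PS=0]
  L2: frame=0x3F idx=30 entry=0x40007 [P=1 RW=1 US=1 PS=0]
  L3: frame=0x40 idx=23 entry=0x44007 [P=1 RW=1 US=1 PS=0]
  ✓ 0x44E7B  — 4 lookups
#3 VA=0xD8302610B0D (r,kernel):
  L0: frame=0x2F idx=27 entry=0x47007 [P=1 RW=1 US=1 PS=0]
  L1: frame=0x47 idx=12 entry=0x4A007 [P=1 RW=1 US=1 PS=0]
  L2: frame=0x4A idx=19 entry=0x4E007 [P=1 RW=1 US=1 PS=0]
  L3: frame=0x4E idx=16 entry=0x4F007 [P=1 RW=1 US=1 PS=0]
  ✓ 0x4FB0D  — 4 lookups
#4 VA=0x7038020632F (r,kernel):
  L0: frame=0x2F idx=14 entry=0x53007 [P=1 RW=1 US=1 PS=0]
  L1: frame=0x53 idx=14 entry=0x55007 [P=1 RW=1 US=1 PS=0]
  L2: frame=0x55 idx=1 entry=0x59007 [P=1 RW=1 US=1 PS=0]
  L3: frame=0x59 idx=6 entry=0x5B007 [P=1 RW=1 US=1 PS=0]
  ✓ 0x5B32F  — 4 lookups

Access #4 fault: NONE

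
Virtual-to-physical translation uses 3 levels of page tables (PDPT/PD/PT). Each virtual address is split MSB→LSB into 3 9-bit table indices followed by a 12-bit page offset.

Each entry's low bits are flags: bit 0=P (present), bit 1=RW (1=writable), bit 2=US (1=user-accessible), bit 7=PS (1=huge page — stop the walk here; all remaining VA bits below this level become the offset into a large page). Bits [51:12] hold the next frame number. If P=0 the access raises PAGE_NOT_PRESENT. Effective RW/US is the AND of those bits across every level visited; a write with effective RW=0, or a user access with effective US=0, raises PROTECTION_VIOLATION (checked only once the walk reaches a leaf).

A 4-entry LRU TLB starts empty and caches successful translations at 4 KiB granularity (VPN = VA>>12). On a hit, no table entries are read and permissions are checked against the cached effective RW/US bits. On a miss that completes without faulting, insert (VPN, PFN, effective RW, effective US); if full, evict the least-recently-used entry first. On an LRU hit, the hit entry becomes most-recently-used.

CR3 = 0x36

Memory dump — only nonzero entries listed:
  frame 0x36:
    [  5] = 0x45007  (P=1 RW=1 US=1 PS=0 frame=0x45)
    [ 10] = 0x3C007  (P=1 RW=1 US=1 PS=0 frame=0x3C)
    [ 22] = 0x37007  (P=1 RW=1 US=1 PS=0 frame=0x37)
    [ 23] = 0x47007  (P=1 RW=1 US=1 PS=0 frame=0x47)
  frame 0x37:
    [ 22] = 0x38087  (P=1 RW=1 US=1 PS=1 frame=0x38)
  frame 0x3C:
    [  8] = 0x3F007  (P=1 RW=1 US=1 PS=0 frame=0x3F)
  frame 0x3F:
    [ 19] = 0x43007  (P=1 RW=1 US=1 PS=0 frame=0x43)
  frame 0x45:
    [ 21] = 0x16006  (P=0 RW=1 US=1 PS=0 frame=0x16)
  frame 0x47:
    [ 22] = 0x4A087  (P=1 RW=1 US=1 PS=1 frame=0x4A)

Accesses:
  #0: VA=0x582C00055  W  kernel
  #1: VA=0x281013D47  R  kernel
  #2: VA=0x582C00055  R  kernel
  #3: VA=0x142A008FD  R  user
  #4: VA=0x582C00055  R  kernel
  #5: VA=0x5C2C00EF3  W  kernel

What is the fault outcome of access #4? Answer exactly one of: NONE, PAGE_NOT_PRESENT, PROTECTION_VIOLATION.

Walk each access:
#0 VA=0x582C00055 (w,kernel):
  L0 @0x36[22] → 0x37007  P=1,RW=1,US=1,PS=0
  L1 @0x37[22] → 0x38087  P=1,RW=1,US=1,PS=1
  ✓ 0x38055 (huge @L1)  — 2 lookups
#1 VA=0x281013D47 (r,kernel):
  L0 @0x36[10] → 0x3C007  P=1,RW=1,US=1,PS=0
  L1 @0x3C[8] → 0x3F007  P=1,RW=1,US=1,PS=0
  L2 @0x3F[19] → 0x43007  P=1,RW=1,US=1,PS=0
  ✓ 0x43D47  — 3 lookups
#2 VA=0x582C00055 (r,kernel):
  TLB hit vpn=0x582C00 → PA=0x38055
#3 VA=0x142A008FD (r,user):
  L0 @0x36[5] → 0x45007  P=1,RW=1,US=1,PS=0
  L1 @0x45[21] → 0x16006  P=0,RW=1,US=1,PS=0
  ⇒ fault: PAGE_NOT_PRESENT  — 2 lookups
#4 VA=0x582C00055 (r,kernel):
  TLB hit vpn=0x582C00 → PA=0x38055
#5 VA=0x5C2C00EF3 (w,kernel):
  L0 @0x36[23] → 0x47007  P=1,RW=1,US=1,PS=0
  L1 @0x47[22] → 0x4A087  P=1,RW=1,US=1,PS=1
  ✓ 0x4AEF3 (huge @L1)  — 2 lookups

Access #4 fault: NONE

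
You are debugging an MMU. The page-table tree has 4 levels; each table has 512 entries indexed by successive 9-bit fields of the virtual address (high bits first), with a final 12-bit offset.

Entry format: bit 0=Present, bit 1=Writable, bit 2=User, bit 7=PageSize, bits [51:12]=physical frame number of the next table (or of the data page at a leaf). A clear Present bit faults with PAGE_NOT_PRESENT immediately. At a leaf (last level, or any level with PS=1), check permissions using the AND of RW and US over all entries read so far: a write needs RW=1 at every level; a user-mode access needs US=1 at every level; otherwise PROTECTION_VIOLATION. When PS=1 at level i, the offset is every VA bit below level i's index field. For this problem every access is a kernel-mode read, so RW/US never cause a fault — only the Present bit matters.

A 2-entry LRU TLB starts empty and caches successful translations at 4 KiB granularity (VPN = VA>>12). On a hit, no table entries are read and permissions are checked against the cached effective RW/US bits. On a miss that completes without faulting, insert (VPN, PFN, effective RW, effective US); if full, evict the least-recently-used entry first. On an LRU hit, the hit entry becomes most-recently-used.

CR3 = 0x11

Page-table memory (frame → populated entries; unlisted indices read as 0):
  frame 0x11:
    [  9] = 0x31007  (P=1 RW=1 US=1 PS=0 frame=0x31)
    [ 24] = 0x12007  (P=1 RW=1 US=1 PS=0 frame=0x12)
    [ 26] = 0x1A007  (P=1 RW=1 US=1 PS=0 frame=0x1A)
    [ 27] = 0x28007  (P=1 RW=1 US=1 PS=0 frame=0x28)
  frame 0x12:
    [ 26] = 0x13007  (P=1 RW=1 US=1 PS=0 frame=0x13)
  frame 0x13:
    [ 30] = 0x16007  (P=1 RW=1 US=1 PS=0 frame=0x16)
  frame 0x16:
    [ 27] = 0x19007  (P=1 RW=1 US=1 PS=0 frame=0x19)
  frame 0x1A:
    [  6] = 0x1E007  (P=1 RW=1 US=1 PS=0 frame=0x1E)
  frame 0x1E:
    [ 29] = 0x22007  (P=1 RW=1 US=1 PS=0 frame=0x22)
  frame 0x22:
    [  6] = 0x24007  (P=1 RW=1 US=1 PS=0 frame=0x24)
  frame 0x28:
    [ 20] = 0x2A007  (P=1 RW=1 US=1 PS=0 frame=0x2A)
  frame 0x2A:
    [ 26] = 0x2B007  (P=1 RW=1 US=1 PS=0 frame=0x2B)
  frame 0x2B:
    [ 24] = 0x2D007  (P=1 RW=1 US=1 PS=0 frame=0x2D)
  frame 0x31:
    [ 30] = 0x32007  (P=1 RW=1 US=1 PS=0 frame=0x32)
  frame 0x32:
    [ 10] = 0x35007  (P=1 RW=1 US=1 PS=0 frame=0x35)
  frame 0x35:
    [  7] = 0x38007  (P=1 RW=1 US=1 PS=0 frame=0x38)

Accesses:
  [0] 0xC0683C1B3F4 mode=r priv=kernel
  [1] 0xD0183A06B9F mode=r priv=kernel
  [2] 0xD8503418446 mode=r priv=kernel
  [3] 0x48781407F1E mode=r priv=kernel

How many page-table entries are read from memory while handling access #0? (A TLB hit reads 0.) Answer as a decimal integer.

Per-access translation:
#0 VA=0xC0683C1B3F4 (r,kernel):
  L0 @0x11[24] → 0x12007  P=1,RW=1,US=1,PS=0
  L1 @0x12[26] → 0x13007  P=1,RW=1,US=1,PS=0
  L2 @0x13[30] → 0x16007  P=1,RW=1,US=1,PS=0
  L3 @0x16[27] → 0x19007  P=1,RW=1,US=1,PS=0
  ⇒ phys 0x193F4  [4 reads]
#1 VA=0xD0183A06B9F (r,kernel):
  L0 @0x11[26] → 0x1A007  P=1,RW=1,US=1,PS=0
  L1 @0x1A[6] → 0x1E007  P=1,RW=1,US=1,PS=0
  L2 @0x1E[29] → 0x22007  P=1,RW=1,US=1,PS=0
  L3 @0x22[6] → 0x24007  P=1,RW=1,US=1,PS=0
  ⇒ phys 0x24B9F  [4 reads]
#2 VA=0xD8503418446 (r,kernel):
  L0 @0x11[27] → 0x28007  P=1,RW=1,US=1,PS=0
  L1 @0x28[20] → 0x2A007  P=1,RW=1,US=1,PS=0
  L2 @0x2A[26] → 0x2B007  P=1,RW=1,US=1,PS=0
  L3 @0x2B[24] → 0x2D007  P=1,RW=1,US=1,PS=0
  ⇒ phys 0x2D446  [4 reads]
#3 VA=0x48781407F1E (r,kernel):
  L0 @0x11[9] → 0x31007  P=1,RW=1,US=1,PS=0
  L1 @0x31[30] → 0x32007  P=1,RW=1,US=1,PS=0
  L2 @0x32[10] → 0x35007  P=1,RW=1,US=1,PS=0
  L3 @0x35[7] → 0x38007  P=1,RW=1,US=1,PS=0
  ⇒ phys 0x38F1E  [4 reads]

Entries read for #0: 4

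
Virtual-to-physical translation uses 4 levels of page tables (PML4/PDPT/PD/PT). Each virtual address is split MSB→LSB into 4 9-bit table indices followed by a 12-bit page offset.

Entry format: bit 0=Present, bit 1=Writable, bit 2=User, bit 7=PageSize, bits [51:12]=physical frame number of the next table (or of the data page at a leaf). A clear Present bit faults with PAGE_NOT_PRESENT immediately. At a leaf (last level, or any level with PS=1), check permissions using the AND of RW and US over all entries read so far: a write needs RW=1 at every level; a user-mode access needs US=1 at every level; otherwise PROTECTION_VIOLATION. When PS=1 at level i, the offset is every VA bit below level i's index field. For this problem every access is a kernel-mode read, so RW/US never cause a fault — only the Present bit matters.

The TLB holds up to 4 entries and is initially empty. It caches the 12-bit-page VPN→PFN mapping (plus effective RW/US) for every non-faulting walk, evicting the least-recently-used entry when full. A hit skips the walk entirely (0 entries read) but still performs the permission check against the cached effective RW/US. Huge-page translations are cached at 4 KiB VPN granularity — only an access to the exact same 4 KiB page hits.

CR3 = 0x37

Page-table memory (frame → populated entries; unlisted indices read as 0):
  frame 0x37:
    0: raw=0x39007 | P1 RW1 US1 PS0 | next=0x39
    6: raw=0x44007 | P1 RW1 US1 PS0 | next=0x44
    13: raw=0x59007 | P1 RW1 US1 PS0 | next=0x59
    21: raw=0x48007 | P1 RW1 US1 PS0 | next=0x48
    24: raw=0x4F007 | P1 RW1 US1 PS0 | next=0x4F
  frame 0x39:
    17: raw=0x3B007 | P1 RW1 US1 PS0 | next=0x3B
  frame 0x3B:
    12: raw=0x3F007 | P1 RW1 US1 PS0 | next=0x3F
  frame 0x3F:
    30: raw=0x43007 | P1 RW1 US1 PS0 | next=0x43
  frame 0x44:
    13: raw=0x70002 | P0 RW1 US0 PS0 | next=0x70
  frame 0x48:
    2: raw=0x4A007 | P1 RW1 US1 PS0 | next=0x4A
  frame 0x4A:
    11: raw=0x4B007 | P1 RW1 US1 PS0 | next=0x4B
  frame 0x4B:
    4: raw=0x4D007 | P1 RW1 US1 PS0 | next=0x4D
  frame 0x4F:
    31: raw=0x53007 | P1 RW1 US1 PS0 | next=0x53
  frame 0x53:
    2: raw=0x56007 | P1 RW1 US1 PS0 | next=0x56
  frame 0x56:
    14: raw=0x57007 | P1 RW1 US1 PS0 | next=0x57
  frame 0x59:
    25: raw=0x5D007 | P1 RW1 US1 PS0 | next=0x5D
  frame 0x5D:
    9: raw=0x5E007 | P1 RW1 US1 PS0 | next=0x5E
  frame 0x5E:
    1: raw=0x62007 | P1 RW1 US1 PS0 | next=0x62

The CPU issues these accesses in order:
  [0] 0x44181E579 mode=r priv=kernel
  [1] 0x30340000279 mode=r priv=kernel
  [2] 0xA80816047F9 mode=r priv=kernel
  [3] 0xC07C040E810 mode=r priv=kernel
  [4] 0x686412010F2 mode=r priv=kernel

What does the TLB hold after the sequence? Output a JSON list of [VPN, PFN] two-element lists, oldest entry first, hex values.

Trace:
#0 VA=0x44181E579 (r,kernel):
  lvl0: tbl 0x37, slot 0 ⇒ 0x39007 (P1/RW1/US1/PS0)
  lvl1: tbl 0x39, slot 17 ⇒ 0x3B007 (P1/RW1/US1/PS0)
  lvl2: tbl 0x3B, slot 12 ⇒ 0x3F007 (P1/RW1/US1/PS0)
  lvl3: tbl 0x3F, slot 30 ⇒ 0x43007 (P1/RW1/US1/PS0)
  ✓ 0x43579  — 4 lookups
#1 VA=0x30340000279 (r,kernel):
  lvl0: tbl 0x37, slot 6 ⇒ 0x44007 (P1/RW1/US1/PS0)
  lvl1: tbl 0x44, slot 13 ⇒ 0x70002 (P0/RW1/US0/PS0)
  → PAGE_NOT_PRESENT  (2 entries read)
#2 VA=0xA80816047F9 (r,kernel):
  lvl0: tbl 0x37, slot 21 ⇒ 0x48007 (P1/RW1/US1/PS0)
  lvl1: tbl 0x48, slot 2 ⇒ 0x4A007 (P1/RW1/US1/PS0)
  lvl2: tbl 0x4A, slot 11 ⇒ 0x4B007 (P1/RW1/US1/PS0)
  lvl3: tbl 0x4B, slot 4 ⇒ 0x4D007 (P1/RW1/US1/PS0)
  ✓ 0x4D7F9  — 4 lookups
#3 VA=0xC07C040E810 (r,kernel):
  lvl0: tbl 0x37, slot 24 ⇒ 0x4F007 (P1/RW1/US1/PS0)
  lvl1: tbl 0x4F, slot 31 ⇒ 0x53007 (P1/RW1/US1/PS0)
  lvl2: tbl 0x53, slot 2 ⇒ 0x56007 (P1/RW1/US1/PS0)
  lvl3: tbl 0x56, slot 14 ⇒ 0x57007 (P1/RW1/US1/PS0)
  ✓ 0x57810  — 4 lookups
#4 VA=0x686412010F2 (r,kernel):
  lvl0: tbl 0x37, slot 13 ⇒ 0x59007 (P1/RW1/US1/PS0)
  lvl1: tbl 0x59, slot 25 ⇒ 0x5D007 (P1/RW1/US1/PS0)
  lvl2: tbl 0x5D, slot 9 ⇒ 0x5E007 (P1/RW1/US1/PS0)
  lvl3: tbl 0x5E, slot 1 ⇒ 0x62007 (P1/RW1/US1/PS0)
  ✓ 0x620F2  — 4 lookups

TLB: [["0x44181E", "0x43"], ["0xA8081604", "0x4D"], ["0xC07C040E", "0x57"], ["0x68641201", "0x62"]]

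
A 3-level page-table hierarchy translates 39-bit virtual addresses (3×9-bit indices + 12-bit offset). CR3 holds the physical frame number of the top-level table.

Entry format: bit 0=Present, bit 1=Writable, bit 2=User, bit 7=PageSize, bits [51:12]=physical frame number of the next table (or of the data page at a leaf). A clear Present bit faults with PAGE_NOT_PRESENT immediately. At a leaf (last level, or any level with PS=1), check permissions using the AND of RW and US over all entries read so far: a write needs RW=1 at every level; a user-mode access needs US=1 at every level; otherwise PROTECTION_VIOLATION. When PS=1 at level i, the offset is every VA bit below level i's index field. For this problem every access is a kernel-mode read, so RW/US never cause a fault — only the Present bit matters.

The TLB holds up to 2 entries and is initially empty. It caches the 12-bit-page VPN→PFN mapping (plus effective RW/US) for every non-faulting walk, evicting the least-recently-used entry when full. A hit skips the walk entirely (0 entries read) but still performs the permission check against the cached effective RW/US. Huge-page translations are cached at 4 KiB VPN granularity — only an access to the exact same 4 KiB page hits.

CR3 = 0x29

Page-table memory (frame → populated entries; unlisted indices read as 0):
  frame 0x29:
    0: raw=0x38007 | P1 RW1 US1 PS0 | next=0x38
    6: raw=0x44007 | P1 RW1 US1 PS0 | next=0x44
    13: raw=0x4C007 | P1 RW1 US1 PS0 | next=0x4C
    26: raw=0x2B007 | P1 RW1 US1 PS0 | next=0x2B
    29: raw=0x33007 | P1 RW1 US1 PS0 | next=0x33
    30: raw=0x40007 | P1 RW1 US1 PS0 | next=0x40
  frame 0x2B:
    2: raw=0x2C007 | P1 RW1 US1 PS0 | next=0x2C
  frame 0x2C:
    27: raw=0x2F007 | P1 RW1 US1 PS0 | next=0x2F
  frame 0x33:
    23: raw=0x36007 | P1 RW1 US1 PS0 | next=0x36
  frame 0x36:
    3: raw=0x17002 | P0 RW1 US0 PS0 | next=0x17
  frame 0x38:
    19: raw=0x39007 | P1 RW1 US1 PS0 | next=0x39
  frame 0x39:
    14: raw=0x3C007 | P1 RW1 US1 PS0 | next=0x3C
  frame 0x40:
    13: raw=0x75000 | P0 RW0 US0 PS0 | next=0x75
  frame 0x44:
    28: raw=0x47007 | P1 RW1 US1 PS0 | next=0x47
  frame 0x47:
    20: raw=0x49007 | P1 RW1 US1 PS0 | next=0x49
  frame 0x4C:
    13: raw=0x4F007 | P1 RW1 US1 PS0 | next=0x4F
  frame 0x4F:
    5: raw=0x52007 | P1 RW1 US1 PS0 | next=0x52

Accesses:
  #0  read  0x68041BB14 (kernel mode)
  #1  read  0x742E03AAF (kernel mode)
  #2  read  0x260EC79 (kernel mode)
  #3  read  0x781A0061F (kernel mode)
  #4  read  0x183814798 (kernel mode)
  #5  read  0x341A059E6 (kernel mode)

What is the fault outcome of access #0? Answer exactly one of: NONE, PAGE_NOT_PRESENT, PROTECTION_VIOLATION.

Trace:
#0 VA=0x68041BB14 (r,kernel):
  [0] read 0x29 idx=26: raw=0x2B007 flags P=1 W=1 U=1 S=0
  [1] read 0x2B idx=2: raw=0x2C007 flags P=1 W=1 U=1 S=0
  [2] read 0x2C idx=27: raw=0x2F007 flags P=1 W=1 U=1 S=0
  ✓ 0x2FB14  — 3 lookups
#1 VA=0x742E03AAF (r,kernel):
  [0] read 0x29 idx=29: raw=0x33007 flags P=1 W=1 U=1 S=0
  [1] read 0x33 idx=23: raw=0x36007 flags P=1 W=1 U=1 S=0
  [2] read 0x36 idx=3: raw=0x17002 flags P=0 W=1 U=0 S=0
  ✗ PAGE_NOT_PRESENT  [3 reads]
#2 VA=0x260EC79 (r,kernel):
  [0] read 0x29 idx=0: raw=0x38007 flags P=1 W=1 U=1 S=0
  [1] read 0x38 idx=19: raw=0x39007 flags P=1 W=1 U=1 S=0
  [2] read 0x39 idx=14: raw=0x3C007 flags P=1 W=1 U=1 S=0
  ✓ 0x3CC79  — 3 lookups
#3 VA=0x781A0061F (r,kernel):
  [0] read 0x29 idx=30: raw=0x40007 flags P=1 W=1 U=1 S=0
  [1] read 0x40 idx=13: raw=0x75000 flags P=0 W=0 U=0 S=0
  ✗ PAGE_NOT_PRESENT  [2 reads]
#4 VA=0x183814798 (r,kernel):
  [0] read 0x29 idx=6: raw=0x44007 flags P=1 W=1 U=1 S=0
  [1] read 0x44 idx=28: raw=0x47007 flags P=1 W=1 U=1 S=0
  [2] read 0x47 idx=20: raw=0x49007 flags P=1 W=1 U=1 S=0
  ✓ 0x49798  — 3 lookups
#5 VA=0x341A059E6 (r,kernel):
  [0] read 0x29 idx=13: raw=0x4C007 flags P=1 W=1 U=1 S=0
  [1] read 0x4C idx=13: raw=0x4F007 flags P=1 W=1 U=1 S=0
  [2] read 0x4F idx=5: raw=0x52007 flags P=1 W=1 U=1 S=0
  ✓ 0x529E6  — 3 lookups

Access #0 fault: NONE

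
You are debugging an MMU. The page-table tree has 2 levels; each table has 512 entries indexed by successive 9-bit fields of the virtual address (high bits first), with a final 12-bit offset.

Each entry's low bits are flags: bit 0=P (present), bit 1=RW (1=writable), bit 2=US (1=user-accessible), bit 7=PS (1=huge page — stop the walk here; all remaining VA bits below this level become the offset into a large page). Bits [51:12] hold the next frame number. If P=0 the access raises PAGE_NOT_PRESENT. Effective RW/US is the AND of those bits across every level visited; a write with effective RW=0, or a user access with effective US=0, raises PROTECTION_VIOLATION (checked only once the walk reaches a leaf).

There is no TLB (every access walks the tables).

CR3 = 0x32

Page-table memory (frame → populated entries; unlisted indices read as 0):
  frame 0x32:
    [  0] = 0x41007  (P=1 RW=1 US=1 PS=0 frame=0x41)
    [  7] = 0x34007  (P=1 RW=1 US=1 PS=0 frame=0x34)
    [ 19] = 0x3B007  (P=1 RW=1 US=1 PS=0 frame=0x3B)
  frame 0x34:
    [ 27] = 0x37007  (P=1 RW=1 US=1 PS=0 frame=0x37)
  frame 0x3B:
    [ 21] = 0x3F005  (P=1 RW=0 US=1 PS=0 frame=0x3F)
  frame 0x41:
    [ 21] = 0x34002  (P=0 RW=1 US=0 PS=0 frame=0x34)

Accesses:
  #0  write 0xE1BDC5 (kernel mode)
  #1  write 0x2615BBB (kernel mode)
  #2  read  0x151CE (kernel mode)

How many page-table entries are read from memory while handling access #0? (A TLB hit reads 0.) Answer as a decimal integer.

Walk each access:
#0 VA=0xE1BDC5 (w,kernel):
  L0: frame=0x32 idx=7 entry=0x34007 [P=1 RW=1 US=1 PS=0]
  L1: frame=0x34 idx=27 entry=0x37007 [P=1 RW=1 US=1 PS=0]
  ✓ 0x37DC5  — 2 lookups
#1 VA=0x2615BBB (w,kernel):
  L0: frame=0x32 idx=19 entry=0x3B007 [P=1 RW=1 US=1 PS=0]
  L1: frame=0x3B idx=21 entry=0x3F005 [P=1 RW=0 US=1 PS=0]
  ✗ PROTECTION_VIOLATION  [2 reads]
#2 VA=0x151CE (r,kernel):
  L0: frame=0x32 idx=0 entry=0x41007 [P=1 RW=1 US=1 PS=0]
  L1: frame=0x41 idx=21 entry=0x34002 [P=0 RW=1 US=0 PS=0]
  ✗ PAGE_NOT_PRESENT  [2 reads]

Entries read for #0: 2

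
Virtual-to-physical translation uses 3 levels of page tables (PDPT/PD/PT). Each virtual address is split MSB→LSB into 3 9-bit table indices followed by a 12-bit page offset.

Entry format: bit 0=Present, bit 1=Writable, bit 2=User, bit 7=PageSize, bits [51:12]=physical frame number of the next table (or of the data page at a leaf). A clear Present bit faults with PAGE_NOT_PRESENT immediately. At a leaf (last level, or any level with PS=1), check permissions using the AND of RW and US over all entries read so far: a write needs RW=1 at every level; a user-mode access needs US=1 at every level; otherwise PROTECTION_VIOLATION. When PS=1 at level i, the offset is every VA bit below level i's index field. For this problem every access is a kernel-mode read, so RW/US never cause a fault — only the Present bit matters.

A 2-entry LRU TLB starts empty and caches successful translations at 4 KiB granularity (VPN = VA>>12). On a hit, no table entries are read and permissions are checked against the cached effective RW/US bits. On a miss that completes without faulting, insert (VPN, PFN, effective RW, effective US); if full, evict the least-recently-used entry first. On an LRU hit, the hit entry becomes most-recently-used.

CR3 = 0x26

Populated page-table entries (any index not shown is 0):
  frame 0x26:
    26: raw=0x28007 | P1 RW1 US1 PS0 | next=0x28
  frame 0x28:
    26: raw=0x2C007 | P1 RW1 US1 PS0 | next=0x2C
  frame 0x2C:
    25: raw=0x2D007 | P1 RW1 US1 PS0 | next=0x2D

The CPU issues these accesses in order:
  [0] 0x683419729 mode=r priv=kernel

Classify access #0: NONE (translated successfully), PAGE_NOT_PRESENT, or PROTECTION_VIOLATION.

Per-access translation:
#0 VA=0x683419729 (r,kernel):
  L0: frame=0x26 idx=26 entry=0x28007 [P=1 RW=1 US=1 PS=0]
  L1: frame=0x28 idx=26 entry=0x2C007 [P=1 RW=1 US=1 PS=0]
  L2: frame=0x2C idx=25 entry=0x2D007 [P=1 RW=1 US=1 PS=0]
  ✓ 0x2D729  — 3 lookups

Access #0 fault: NONE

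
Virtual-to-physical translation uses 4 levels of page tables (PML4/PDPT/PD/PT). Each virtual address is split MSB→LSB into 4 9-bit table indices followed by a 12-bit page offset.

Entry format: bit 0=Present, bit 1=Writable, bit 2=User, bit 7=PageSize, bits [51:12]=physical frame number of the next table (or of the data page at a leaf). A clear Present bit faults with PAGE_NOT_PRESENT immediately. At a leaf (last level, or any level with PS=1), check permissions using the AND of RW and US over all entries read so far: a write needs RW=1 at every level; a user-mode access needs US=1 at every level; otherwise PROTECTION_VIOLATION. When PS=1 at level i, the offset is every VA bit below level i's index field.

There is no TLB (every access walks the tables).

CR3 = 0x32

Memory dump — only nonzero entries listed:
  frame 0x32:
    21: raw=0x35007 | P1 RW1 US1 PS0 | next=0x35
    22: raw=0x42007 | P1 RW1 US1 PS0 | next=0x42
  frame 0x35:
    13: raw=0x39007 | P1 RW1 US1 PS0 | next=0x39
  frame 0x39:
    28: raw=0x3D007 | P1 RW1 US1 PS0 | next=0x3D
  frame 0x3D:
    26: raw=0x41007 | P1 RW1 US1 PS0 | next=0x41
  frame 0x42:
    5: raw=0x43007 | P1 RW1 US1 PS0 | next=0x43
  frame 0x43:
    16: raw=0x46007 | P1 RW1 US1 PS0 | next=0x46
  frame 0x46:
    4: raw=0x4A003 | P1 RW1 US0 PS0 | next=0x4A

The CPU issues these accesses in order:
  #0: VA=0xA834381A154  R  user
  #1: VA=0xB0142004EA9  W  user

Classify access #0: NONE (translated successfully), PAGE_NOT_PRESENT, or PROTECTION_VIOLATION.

Walk each access:
#0 VA=0xA834381A154 (r,user):
  L0: frame=0x32 idx=21 entry=0x35007 [P=1 RW=1 US=1 PS=0]
  L1: frame=0x35 idx=13 entry=0x39007 [P=1 RW=1 US=1 PS=0]
  L2: frame=0x39 idx=28 entry=0x3D007 [P=1 RW=1 US=1 PS=0]
  L3: frame=0x3D idx=26 entry=0x41007 [P=1 RW=1 US=1 PS=0]
  ⇒ phys 0x41154  [4 reads]
#1 VA=0xB0142004EA9 (w,user):
  L0: frame=0x32 idx=22 entry=0x42007 [P=1 RW=1 US=1 PS=0]
  L1: frame=0x42 idx=5 entry=0x43007 [P=1 RW=1 US=1 PS=0]
  L2: frame=0x43 idx=16 entry=0x46007 [P=1 RW=1 US=1 PS=0]
  L3: frame=0x46 idx=4 entry=0x4A003 [P=1 RW=1 US=0 PS=0]
  ⇒ fault: PROTECTION_VIOLATION  — 4 lookups

Access #0 fault: NONE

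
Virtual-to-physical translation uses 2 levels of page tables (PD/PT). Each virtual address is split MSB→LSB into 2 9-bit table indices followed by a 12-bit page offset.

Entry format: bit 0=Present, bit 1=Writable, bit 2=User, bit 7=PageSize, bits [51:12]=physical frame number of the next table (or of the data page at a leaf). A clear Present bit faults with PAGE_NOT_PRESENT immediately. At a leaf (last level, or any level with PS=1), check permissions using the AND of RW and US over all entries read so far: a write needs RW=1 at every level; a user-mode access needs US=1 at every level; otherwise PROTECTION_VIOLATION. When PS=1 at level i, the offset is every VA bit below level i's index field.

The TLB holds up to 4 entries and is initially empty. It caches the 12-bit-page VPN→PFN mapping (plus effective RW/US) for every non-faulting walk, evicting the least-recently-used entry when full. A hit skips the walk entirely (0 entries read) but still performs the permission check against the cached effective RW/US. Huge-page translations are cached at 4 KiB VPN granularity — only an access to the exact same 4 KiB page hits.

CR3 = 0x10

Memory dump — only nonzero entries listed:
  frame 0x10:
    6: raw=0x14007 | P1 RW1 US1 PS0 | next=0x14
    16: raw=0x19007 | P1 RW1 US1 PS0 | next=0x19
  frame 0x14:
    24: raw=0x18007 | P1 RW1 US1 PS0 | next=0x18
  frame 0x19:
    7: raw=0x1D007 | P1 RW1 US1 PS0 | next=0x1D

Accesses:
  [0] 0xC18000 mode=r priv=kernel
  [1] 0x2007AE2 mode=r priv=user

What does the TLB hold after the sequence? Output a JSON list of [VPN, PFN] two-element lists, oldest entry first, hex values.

Per-access translation:
#0 VA=0xC18000 (r,kernel):
  [0] read 0x10 idx=6: raw=0x14007 flags P=1 W=1 U=1 S=0
  [1] read 0x14 idx=24: raw=0x18007 flags P=1 W=1 U=1 S=0
  ✓ 0x18000  — 2 lookups
#1 VA=0x2007AE2 (r,user):
  [0] read 0x10 idx=16: raw=0x19007 flags P=1 W=1 U=1 S=0
  [1] read 0x19 idx=7: raw=0x1D007 flags P=1 W=1 U=1 S=0
  ✓ 0x1DAE2  — 2 lookups

TLB: [["0xC18", "0x18"], ["0x2007", "0x1D"]]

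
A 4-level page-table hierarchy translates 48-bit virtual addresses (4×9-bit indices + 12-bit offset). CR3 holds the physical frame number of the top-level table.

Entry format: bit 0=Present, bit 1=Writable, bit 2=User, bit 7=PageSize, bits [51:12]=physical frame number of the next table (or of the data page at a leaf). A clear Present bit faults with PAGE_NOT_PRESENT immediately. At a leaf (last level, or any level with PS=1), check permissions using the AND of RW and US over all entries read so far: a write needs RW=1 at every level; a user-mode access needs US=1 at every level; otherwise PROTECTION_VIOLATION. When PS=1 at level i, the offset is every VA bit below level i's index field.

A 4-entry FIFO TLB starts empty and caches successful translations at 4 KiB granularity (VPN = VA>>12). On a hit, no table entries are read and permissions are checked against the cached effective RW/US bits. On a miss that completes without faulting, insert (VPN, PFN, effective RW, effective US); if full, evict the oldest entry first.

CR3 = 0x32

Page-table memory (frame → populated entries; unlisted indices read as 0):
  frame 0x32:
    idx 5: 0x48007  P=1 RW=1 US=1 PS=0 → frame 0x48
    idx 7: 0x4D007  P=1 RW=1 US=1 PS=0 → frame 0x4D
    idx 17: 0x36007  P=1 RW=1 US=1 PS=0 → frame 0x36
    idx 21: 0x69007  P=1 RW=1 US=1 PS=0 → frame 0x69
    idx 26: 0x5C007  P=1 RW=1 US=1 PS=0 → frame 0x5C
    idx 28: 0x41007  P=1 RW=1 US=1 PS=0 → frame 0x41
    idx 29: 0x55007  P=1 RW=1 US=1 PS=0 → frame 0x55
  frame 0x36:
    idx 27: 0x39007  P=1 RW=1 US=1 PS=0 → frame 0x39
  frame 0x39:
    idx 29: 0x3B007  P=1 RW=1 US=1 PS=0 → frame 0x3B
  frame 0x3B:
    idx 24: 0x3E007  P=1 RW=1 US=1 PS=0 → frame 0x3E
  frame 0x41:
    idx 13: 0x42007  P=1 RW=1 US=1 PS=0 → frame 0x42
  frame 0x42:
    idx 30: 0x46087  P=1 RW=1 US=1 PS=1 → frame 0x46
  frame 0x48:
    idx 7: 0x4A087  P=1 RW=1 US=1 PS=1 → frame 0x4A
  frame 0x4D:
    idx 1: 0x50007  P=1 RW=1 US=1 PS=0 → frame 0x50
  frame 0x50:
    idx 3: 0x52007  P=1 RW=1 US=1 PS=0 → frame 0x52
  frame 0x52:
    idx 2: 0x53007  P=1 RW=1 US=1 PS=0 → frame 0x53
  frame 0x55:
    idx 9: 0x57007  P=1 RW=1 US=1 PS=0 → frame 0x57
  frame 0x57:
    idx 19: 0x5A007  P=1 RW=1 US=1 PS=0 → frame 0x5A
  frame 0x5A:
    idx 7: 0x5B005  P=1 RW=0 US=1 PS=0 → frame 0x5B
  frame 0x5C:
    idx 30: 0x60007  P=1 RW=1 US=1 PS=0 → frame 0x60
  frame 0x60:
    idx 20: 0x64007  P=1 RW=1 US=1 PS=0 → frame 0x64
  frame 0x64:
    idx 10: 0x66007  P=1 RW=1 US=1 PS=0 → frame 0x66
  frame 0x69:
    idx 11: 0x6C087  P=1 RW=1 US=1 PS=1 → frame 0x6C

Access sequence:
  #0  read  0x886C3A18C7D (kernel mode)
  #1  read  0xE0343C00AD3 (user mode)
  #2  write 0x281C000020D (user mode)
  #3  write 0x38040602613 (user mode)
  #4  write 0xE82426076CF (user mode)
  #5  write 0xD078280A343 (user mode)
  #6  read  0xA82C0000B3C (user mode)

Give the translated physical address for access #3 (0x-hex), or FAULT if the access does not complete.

Trace:
#0 VA=0x886C3A18C7D (r,kernel):
  L0: frame=0x32 idx=17 entry=0x36007 [P=1 RW=1 US=1 PS=0]
  L1: frame=0x36 idx=27 entry=0x39007 [P=1 RW=1 US=1 PS=0]
  L2: frame=0x39 idx=29 entry=0x3B007 [P=1 RW=1 US=1 PS=0]
  L3: frame=0x3B idx=24 entry=0x3E007 [P=1 RW=1 US=1 PS=0]
  ⇒ phys 0x3EC7D  [4 reads]
#1 VA=0xE0343C00AD3 (r,user):
  L0: frame=0x32 idx=28 entry=0x41007 [P=1 RW=1 US=1 PS=0]
  L1: frame=0x41 idx=13 entry=0x42007 [P=1 RW=1 US=1 PS=0]
  L2: frame=0x42 idx=30 entry=0x46087 [P=1 RW=1 US=1 PS=1]
  ⇒ phys 0x46AD3 (huge @L2)  [3 reads]
#2 VA=0x281C000020D (w,user):
  L0: frame=0x32 idx=5 entry=0x48007 [P=1 RW=1 US=1 PS=0]
  L1: frame=0x48 idx=7 entry=0x4A087 [P=1 RW=1 US=1 PS=1]
  ⇒ phys 0x4A20D (huge @L1)  [2 reads]
#3 VA=0x38040602613 (w,user):
  L0: frame=0x32 idx=7 entry=0x4D007 [P=1 RW=1 US=1 PS=0]
  L1: frame=0x4D idx=1 entry=0x50007 [P=1 RW=1 US=1 PS=0]
  L2: frame=0x50 idx=3 entry=0x52007 [P=1 RW=1 US=1 PS=0]
  L3: frame=0x52 idx=2 entry=0x53007 [P=1 RW=1 US=1 PS=0]
  ⇒ phys 0x53613  [4 reads]
#4 VA=0xE82426076CF (w,user):
  L0: frame=0x32 idx=29 entry=0x55007 [P=1 RW=1 US=1 PS=0]
  L1: frame=0x55 idx=9 entry=0x57007 [P=1 RW=1 US=1 PS=0]
  L2: frame=0x57 idx=19 entry=0x5A007 [P=1 RW=1 US=1 PS=0]
  L3: frame=0x5A idx=7 entry=0x5B005 [P=1 RW=0 US=1 PS=0]
  → PROTECTION_VIOLATION  (4 entries read)
#5 VA=0xD078280A343 (w,user):
  L0: frame=0x32 idx=26 entry=0x5C007 [P=1 RW=1 US=1 PS=0]
  L1: frame=0x5C idx=30 entry=0x60007 [P=1 RW=1 US=1 PS=0]
  L2: frame=0x60 idx=20 entry=0x64007 [P=1 RW=1 US=1 PS=0]
  L3: frame=0x64 idx=10 entry=0x66007 [P=1 RW=1 US=1 PS=0]
  ⇒ phys 0x66343  [4 reads]
#6 VA=0xA82C0000B3C (r,user):
  L0: frame=0x32 idx=21 entry=0x69007 [P=1 RW=1 US=1 PS=0]
  L1: frame=0x69 idx=11 entry=0x6C087 [P=1 RW=1 US=1 PS=1]
  ⇒ phys 0x6CB3C (huge @L1)  [2 reads]

Access #3 PA: 0x53613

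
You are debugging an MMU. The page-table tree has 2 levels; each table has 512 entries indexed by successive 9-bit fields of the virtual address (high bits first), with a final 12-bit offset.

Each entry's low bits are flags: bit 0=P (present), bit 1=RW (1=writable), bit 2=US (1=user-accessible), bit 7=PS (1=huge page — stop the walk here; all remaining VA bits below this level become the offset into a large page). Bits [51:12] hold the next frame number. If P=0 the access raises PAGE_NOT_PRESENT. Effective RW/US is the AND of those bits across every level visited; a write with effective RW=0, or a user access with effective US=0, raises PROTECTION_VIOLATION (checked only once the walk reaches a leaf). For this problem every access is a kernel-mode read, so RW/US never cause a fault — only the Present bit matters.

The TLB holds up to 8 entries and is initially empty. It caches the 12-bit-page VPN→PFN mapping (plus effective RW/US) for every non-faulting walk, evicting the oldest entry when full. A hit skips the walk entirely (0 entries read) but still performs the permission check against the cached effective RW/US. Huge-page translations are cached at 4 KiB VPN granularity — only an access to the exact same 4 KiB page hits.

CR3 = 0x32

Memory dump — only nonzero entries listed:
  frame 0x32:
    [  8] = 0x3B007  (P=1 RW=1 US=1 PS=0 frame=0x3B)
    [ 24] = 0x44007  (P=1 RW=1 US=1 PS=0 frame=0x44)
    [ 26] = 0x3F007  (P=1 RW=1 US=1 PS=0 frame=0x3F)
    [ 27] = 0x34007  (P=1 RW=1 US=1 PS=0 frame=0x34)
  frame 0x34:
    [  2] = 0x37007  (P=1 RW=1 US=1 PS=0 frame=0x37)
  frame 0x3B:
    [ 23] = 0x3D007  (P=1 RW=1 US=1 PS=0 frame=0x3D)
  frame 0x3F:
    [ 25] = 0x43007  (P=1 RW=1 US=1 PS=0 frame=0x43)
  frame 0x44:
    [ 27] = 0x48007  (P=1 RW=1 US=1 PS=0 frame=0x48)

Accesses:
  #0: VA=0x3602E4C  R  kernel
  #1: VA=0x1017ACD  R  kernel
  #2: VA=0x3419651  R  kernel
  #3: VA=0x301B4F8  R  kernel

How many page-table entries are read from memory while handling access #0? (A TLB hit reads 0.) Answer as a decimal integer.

Per-access translation:
#0 VA=0x3602E4C (r,kernel):
  L0 @0x32[27] → 0x34007  P=1,RW=1,US=1,PS=0
  L1 @0x34[2] → 0x37007  P=1,RW=1,US=1,PS=0
  ✓ 0x37E4C  — 2 lookups
#1 VA=0x1017ACD (r,kernel):
  L0 @0x32[8] → 0x3B007  P=1,RW=1,US=1,PS=0
  L1 @0x3B[23] → 0x3D007  P=1,RW=1,US=1,PS=0
  ✓ 0x3DACD  — 2 lookups
#2 VA=0x3419651 (r,kernel):
  L0 @0x32[26] → 0x3F007  P=1,RW=1,US=1,PS=0
  L1 @0x3F[25] → 0x43007  P=1,RW=1,US=1,PS=0
  ✓ 0x43651  — 2 lookups
#3 VA=0x301B4F8 (r,kernel):
  L0 @0x32[24] → 0x44007  P=1,RW=1,US=1,PS=0
  L1 @0x44[27] → 0x48007  P=1,RW=1,US=1,PS=0
  ✓ 0x484F8  — 2 lookups

Entries read for #0: 2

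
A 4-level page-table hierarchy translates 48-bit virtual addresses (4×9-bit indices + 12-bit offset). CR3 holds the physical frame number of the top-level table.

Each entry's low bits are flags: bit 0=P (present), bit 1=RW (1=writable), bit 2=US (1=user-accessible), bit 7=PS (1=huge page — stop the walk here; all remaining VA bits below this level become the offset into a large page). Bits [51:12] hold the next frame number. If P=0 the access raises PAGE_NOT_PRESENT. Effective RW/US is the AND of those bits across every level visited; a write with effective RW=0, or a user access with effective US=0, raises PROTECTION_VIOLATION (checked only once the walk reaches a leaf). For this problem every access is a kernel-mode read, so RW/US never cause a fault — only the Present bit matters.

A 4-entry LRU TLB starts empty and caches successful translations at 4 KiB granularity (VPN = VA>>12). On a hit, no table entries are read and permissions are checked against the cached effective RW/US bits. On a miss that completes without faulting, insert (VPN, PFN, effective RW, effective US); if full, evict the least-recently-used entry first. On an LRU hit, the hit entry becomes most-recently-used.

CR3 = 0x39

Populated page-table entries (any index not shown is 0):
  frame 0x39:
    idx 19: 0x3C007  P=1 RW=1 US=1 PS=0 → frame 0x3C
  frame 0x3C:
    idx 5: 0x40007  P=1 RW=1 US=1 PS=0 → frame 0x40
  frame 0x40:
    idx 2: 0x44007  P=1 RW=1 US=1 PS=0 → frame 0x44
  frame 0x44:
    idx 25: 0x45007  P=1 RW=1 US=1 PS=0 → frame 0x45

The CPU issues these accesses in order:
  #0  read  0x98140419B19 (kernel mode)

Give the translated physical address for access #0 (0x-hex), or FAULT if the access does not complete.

Per-access translation:
#0 VA=0x98140419B19 (r,kernel):
  L0 @0x39[19] → 0x3C007  P=1,RW=1,US=1,PS=0
  L1 @0x3C[5] → 0x40007  P=1,RW=1,US=1,PS=0
  L2 @0x40[2] → 0x44007  P=1,RW=1,US=1,PS=0
  L3 @0x44[25] → 0x45007  P=1,RW=1,US=1,PS=0
  ⇒ phys 0x45B19  [4 reads]

Access #0 PA: 0x45B19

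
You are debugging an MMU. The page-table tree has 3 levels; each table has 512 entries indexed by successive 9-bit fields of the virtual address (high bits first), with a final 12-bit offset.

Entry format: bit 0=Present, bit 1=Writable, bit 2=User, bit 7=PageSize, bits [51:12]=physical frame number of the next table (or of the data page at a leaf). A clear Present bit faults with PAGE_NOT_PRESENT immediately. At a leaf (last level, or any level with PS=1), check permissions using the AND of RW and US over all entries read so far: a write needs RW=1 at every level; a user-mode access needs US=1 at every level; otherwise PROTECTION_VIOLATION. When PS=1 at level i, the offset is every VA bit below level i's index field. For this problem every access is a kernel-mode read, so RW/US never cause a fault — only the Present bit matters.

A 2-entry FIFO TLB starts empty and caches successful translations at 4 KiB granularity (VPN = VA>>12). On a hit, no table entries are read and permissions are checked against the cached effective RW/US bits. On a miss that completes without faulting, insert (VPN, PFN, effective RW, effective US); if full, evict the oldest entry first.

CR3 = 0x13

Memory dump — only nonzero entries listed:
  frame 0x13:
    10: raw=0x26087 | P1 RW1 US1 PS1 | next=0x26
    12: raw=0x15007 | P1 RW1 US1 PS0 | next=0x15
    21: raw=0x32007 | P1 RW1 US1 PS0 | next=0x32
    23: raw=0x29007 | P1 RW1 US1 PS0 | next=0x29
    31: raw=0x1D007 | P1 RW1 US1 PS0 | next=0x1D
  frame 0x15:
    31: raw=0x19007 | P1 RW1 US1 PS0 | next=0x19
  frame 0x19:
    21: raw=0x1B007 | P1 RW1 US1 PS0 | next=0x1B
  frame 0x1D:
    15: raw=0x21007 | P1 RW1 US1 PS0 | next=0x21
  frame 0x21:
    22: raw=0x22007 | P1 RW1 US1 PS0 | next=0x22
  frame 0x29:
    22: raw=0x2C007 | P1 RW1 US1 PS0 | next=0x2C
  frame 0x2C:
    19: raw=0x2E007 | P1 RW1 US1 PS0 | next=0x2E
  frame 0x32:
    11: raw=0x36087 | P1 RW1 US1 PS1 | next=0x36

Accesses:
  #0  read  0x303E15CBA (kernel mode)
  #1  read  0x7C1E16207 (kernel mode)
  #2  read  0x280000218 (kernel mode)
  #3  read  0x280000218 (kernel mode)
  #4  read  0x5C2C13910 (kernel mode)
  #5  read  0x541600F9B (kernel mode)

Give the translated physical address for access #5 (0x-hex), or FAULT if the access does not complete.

Walk each access:
#0 VA=0x303E15CBA (r,kernel):
  L0 @0x13[12] → 0x15007  P=1,RW=1,US=1,PS=0
  L1 @0x15[31] → 0x19007  P=1,RW=1,US=1,PS=0
  L2 @0x19[21] → 0x1B007  P=1,RW=1,US=1,PS=0
  ✓ 0x1BCBA  — 3 lookups
#1 VA=0x7C1E16207 (r,kernel):
  L0 @0x13[31] → 0x1D007  P=1,RW=1,US=1,PS=0
  L1 @0x1D[15] → 0x21007  P=1,RW=1,US=1,PS=0
  L2 @0x21[22] → 0x22007  P=1,RW=1,US=1,PS=0
  ✓ 0x22207  — 3 lookups
#2 VA=0x280000218 (r,kernel):
  L0 @0x13[10] → 0x26087  P=1,RW=1,US=1,PS=1
  ✓ 0x26218 (huge @L0)  — 1 lookups
#3 VA=0x280000218 (r,kernel):
  TLB hit vpn=0x280000 → PA=0x26218
#4 VA=0x5C2C13910 (r,kernel):
  L0 @0x13[23] → 0x29007  P=1,RW=1,US=1,PS=0
  L1 @0x29[22] → 0x2C007  P=1,RW=1,US=1,PS=0
  L2 @0x2C[19] → 0x2E007  P=1,RW=1,US=1,PS=0
  ✓ 0x2E910  — 3 lookups
#5 VA=0x541600F9B (r,kernel):
  L0 @0x13[21] → 0x32007  P=1,RW=1,US=1,PS=0
  L1 @0x32[11] → 0x36087  P=1,RW=1,US=1,PS=1
  ✓ 0x36F9B (huge @L1)  — 2 lookups

Access #5 PA: 0x36F9B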